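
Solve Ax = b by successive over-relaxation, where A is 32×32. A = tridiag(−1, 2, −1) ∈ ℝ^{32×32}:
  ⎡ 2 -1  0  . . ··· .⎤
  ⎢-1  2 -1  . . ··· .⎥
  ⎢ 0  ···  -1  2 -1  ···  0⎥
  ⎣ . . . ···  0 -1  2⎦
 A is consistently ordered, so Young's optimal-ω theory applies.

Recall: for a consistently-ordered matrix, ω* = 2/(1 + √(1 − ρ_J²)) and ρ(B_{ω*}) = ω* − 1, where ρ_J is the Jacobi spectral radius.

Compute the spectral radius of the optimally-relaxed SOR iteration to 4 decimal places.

spectrum of D⁻¹(L+U) = {cos(kπ/33) : 1≤k≤32}; ρ_J = cos(π/33) = 0.9955.
1 − cos²(π/33) = sin²(π/33) ⇒ √(1−ρ_J²) = sin(π/33) = 0.09506.
ω* = 2/(1 + 0.09506) = 2/1.09506 = 1.8264.
Hence ρ(B_{ω*}) = 1.8264 − 1 = 0.8264.

ρ_SOR = 0.8264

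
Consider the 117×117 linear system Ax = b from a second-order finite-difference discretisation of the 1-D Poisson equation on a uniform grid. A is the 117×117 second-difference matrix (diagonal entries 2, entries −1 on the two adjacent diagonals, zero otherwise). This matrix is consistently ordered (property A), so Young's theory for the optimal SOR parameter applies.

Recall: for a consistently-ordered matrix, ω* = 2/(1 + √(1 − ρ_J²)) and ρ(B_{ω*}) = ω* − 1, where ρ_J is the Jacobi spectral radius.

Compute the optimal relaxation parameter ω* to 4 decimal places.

spectrum of D⁻¹(L+U) = {cos(kπ/118) : 1≤k≤117}; ρ_J = cos(π/118) = 0.9996.
√(1−ρ_J²) simplifies to sin(π/118) = 0.02662.
ω* = 2/(1+0.02662) = 1.9481
At ω = 1.9481 every |λ(B_ω)| = ω−1, so ρ_SOR = 0.9481.

ω* = 1.9481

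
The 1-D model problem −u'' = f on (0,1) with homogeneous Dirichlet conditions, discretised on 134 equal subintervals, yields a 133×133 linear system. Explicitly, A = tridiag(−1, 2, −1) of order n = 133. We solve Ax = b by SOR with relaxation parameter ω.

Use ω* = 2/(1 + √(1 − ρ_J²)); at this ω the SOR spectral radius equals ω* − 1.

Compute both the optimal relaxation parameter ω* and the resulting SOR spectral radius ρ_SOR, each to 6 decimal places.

B_J for the 133×133 system has eigenvalues cos(kπ/134); ρ_J = cos(π/134) = 0.999725.
√(1−ρ_J²) simplifies to sin(π/134) = 0.0234426.
[ω*] 2 ÷ (1 + 0.0234426) = 2 ÷ 1.0234426 = 1.954189.
Hence ρ(B_{ω*}) = 1.954189 − 1 = 0.954189.

ω* = 1.954189, ρ_SOR = 0.954189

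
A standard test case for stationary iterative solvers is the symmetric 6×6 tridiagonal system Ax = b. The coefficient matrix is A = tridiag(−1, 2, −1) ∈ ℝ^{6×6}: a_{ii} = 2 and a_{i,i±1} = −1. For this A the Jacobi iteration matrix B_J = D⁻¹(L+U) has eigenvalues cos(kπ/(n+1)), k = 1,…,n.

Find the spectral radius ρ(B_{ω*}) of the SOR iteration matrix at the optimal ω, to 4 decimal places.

ρ_SOR = 0.3948

spectrum of D⁻¹(L+U) = {cos(kπ/7) : 1≤k≤6}; ρ_J = cos(π/7) = 0.9010.
√(1−ρ_J²) simplifies to sin(π/7) = 0.43388.
ω* = 2 / (1 + 0.43388) = 2 / 1.43388 ≈ 1.3948.
ρ_SOR = ω* − 1 = 1.3948 − 1 = 0.3948.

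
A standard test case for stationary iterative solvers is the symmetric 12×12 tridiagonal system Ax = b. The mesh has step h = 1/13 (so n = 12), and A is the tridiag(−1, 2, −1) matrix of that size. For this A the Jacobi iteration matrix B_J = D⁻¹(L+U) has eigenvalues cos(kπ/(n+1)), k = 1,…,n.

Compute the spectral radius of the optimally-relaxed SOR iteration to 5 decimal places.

n=12: λ(B_J) = 1 − λ(A)/2 = cos(kπ/13); k=1 gives ρ_J = 0.97094.
1 − cos²(π/13) = sin²(π/13) ⇒ √(1−ρ_J²) = sin(π/13) = 0.239316.
Then 2/(1+√(1−ρ_J²)) = 2/(1+0.239316); ω* = 2/1.239316 = 1.61379.
[ρ_SOR] ω* − 1 = 0.61379.

ρ_SOR = 0.61379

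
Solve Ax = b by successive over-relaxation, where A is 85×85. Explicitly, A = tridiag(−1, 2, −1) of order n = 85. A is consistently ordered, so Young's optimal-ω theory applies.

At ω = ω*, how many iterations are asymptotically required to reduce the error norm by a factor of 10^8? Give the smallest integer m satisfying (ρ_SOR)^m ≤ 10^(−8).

[ρ_J] n=85: ρ(B_J) = cos(π/(n+1)) = cos(π/86) = 0.9993328.
1 − cos²(π/86) = sin²(π/86) ⇒ √(1−ρ_J²) = sin(π/86) = 0.0365220.
Young: ω* = 2/(1+√(1−ρ_J²)) = 2/(1+0.0365220) = 2/1.0365220 = 1.9295297.
ρ(B_{ω*}) = ω*−1 = 0.9295297
ρ_SOR^m ≤ 10^(−8) ⇔ m ≥ 8·ln10/(−ln 0.9295297) = 18.4207/0.0730765 = 252.074; m = ⌈252.074⌉ = 253.

m = 253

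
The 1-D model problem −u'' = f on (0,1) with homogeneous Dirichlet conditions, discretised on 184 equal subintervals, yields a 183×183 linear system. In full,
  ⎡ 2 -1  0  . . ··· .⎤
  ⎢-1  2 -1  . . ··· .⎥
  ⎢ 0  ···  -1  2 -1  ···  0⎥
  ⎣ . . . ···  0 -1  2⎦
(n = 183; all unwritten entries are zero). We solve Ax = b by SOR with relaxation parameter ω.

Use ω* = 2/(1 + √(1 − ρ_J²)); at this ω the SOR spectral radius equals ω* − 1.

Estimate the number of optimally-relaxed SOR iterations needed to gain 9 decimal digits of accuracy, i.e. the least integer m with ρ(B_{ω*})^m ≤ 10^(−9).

m = 607

½·tridiag(1,0,1) at n=183: λ_k = cos(kπ/184); max |λ| at k=1 ⇒ ρ_J = cos(π/184) ≈ 0.9998542.
1 − cos²(π/184) = sin²(π/184) ⇒ √(1−ρ_J²) = sin(π/184) = 0.0170730.
Young: ω* = 2/(1+√(1−ρ_J²)) = 2/(1+0.0170730) = 2/1.0170730 = 1.9664272.
Hence ρ(B_{ω*}) = 1.9664272 − 1 = 0.9664272.
Need (0.9664272)^m ≤ 10^(−9): m ≥ 9·ln10/|ln 0.9664272| = 20.7233/0.0341493 = 606.844 ⇒ m = 607.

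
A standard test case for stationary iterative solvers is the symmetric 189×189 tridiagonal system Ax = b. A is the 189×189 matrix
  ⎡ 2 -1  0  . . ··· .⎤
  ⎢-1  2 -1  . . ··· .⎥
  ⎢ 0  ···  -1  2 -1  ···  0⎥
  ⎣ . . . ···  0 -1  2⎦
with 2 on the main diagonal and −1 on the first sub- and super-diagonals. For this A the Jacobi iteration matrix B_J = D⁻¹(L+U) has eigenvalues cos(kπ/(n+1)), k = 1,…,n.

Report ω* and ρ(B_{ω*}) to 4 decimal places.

ω* = 1.9675, ρ_SOR = 0.9675

B_J for the 189×189 system has eigenvalues cos(kπ/190); ρ_J = cos(π/190) = 0.9999.
√(1 − cos²(π/190)) = sin(π/190) ≈ 0.01653.
Young: ω* = 2/(1+√(1−ρ_J²)) = 2/(1+0.01653) = 2/1.01653 = 1.9675.
ρ_SOR = ω* − 1 = 1.9675 − 1 = 0.9675.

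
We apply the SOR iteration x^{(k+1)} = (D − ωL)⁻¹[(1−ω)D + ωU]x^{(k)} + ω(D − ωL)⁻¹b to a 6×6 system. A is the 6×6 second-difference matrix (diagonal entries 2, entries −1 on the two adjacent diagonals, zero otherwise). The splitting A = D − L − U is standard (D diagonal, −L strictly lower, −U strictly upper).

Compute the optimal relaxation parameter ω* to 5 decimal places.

ω* = 1.39481

½·tridiag(1,0,1) at n=6: λ_k = cos(kπ/7); max |λ| at k=1 ⇒ ρ_J = cos(π/7) ≈ 0.90097.
√(1−ρ_J²) = |sin(π/7)| = 0.433884
Then 2/(1+√(1−ρ_J²)) = 2/(1+0.433884); ω* = 2/1.433884 = 1.39481.
ρ_SOR = ω* − 1 ≈ 0.39481.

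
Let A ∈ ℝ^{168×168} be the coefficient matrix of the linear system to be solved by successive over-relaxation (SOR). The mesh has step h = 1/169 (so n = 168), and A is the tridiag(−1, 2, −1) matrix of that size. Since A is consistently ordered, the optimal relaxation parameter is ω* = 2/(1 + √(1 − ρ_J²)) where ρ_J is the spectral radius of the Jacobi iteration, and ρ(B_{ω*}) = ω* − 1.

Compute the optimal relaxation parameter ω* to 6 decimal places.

ω* = 1.963502

½·tridiag(1,0,1) at n=168: λ_k = cos(kπ/169); max |λ| at k=1 ⇒ ρ_J = cos(π/169) ≈ 0.999827.
√(1 − cos²(π/169)) = sin(π/169) ≈ 0.0185882.
Young: ω* = 2/(1+√(1−ρ_J²)) = 2/(1+0.0185882) = 2/1.0185882 = 1.963502.
ρ(B_{ω*}) = ω*−1 = 0.963502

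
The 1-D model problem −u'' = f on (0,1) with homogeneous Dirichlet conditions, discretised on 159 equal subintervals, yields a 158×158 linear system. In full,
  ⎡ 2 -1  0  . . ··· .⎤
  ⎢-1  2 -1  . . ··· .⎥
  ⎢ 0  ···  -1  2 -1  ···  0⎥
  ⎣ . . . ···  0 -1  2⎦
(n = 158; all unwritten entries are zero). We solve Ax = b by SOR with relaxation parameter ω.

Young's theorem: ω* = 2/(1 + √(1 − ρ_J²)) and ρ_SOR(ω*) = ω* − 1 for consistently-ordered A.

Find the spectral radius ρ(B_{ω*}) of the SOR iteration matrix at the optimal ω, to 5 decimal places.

ρ_J = max_k |cos(kπ/159)| = cos(π/159) = 0.99980
√(1 − cos²(π/159)) = sin(π/159) ≈ 0.019757.
Then 2/(1+√(1−ρ_J²)) = 2/(1+0.019757); ω* = 2/1.019757 = 1.96125.
Hence ρ(B_{ω*}) = 1.96125 − 1 = 0.96125.

ρ_SOR = 0.96125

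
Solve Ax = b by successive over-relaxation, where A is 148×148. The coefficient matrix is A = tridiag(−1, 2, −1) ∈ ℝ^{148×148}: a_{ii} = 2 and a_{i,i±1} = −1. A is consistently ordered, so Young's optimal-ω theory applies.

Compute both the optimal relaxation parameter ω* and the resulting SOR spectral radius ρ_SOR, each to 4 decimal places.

ρ_J = max_k |cos(kπ/149)| = cos(π/149) = 0.9998
root = sin(π/149) = 0.02108  (since 1−cos² = sin²).
ω* = 2/(1 + 0.02108) = 2/1.02108 = 1.9587.
ρ_SOR = ω* − 1 = 1.9587 − 1 = 0.9587.

ω* = 1.9587, ρ_SOR = 0.9587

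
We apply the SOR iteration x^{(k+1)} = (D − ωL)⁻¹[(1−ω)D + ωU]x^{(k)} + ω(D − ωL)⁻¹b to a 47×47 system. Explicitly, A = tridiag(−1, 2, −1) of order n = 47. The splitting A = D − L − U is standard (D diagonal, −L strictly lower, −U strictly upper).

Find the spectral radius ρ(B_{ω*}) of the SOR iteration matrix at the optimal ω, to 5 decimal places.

ρ_SOR = 0.87722

½·tridiag(1,0,1) at n=47: λ_k = cos(kπ/48); max |λ| at k=1 ⇒ ρ_J = cos(π/48) ≈ 0.99786.
√(1 − cos²(π/48)) = sin(π/48) ≈ 0.065403.
ω* = 2/(1+0.065403) = 1.87722
and ρ(B_{ω*}) = 1.87722 − 1 = 0.87722.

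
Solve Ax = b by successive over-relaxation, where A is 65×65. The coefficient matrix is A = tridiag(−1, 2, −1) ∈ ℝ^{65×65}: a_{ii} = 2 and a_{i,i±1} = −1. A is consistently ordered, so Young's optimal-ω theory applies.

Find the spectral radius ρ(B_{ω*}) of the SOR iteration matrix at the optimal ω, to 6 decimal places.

n=65: λ(B_J) = 1 − λ(A)/2 = cos(kπ/66); k=1 gives ρ_J = 0.998867.
√(1−ρ_J²) = |sin(π/66)| = 0.0475819
ω* = 2 / (1 + 0.0475819) = 2 / 1.0475819 ≈ 1.909159.
ρ_SOR = ω* − 1 ≈ 0.909159.

ρ_SOR = 0.909159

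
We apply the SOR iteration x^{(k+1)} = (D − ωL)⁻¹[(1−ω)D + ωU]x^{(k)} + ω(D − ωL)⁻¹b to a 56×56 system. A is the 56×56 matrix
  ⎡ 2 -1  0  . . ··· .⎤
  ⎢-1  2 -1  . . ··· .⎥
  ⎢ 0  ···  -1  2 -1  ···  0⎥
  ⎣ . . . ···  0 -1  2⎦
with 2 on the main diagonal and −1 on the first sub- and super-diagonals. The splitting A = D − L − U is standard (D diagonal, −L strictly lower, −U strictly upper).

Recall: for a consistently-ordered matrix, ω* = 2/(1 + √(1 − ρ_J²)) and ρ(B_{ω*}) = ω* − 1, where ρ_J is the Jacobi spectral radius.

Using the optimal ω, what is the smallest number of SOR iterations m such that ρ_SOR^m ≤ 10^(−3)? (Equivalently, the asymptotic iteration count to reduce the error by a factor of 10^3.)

m = 63

With n=56, ρ(Jacobi) = cos(π/57) = 0.9984815.
root = sin(π/57) = 0.0550878  (since 1−cos² = sin²).
Young: ω* = 2/(1+√(1−ρ_J²)) = 2/(1+0.0550878) = 2/1.0550878 = 1.8955768.
ρ_SOR = ω* − 1 = 1.8955768 − 1 = 0.8955768.
For 3 digits: m = 3·ln10 / (−ln 0.8955768) = 6.90776/0.110287 = 62.634; round up → m = 63.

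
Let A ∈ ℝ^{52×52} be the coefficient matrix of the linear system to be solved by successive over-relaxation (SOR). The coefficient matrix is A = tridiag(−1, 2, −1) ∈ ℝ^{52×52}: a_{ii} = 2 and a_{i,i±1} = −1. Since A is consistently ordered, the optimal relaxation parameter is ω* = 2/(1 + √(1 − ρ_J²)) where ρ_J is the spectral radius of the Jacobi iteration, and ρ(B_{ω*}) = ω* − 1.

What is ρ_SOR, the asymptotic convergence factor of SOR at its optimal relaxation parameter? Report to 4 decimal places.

spectrum of D⁻¹(L+U) = {cos(kπ/53) : 1≤k≤52}; ρ_J = cos(π/53) = 0.9982.
root = sin(π/53) = 0.05924  (since 1−cos² = sin²).
ω* = 2 / (1 + 0.05924) = 2 / 1.05924 ≈ 1.8881.
[ρ_SOR] ω* − 1 = 0.8881.

ρ_SOR = 0.8881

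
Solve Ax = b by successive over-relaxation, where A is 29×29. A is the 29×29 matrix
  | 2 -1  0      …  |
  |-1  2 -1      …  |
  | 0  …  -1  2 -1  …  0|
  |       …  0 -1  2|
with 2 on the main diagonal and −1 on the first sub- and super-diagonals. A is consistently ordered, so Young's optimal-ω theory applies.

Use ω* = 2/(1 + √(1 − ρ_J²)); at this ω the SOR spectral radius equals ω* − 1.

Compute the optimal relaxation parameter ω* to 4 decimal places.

ω* = 1.8107

[ρ_J] n=29: ρ(B_J) = cos(π/(n+1)) = cos(π/30) = 0.9945.
root = sin(π/30) = 0.10453  (since 1−cos² = sin²).
ω* = 2/(1 + 0.10453) = 2/1.10453 = 1.8107.
[ρ_SOR] ω* − 1 = 0.8107.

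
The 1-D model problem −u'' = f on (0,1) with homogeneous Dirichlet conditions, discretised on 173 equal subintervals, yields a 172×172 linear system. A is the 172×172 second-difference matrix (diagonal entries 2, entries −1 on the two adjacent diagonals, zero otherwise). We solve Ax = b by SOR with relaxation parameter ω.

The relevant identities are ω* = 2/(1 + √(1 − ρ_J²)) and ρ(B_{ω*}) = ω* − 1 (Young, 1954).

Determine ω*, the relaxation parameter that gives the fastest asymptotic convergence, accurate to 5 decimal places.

ω* = 1.96433

[ρ_J] n=172: ρ(B_J) = cos(π/(n+1)) = cos(π/173) = 0.99984.
√(1−ρ_J²) simplifies to sin(π/173) = 0.018158.
Young: ω* = 2/(1+√(1−ρ_J²)) = 2/(1+0.018158) = 2/1.018158 = 1.96433.
Hence ρ(B_{ω*}) = 1.96433 − 1 = 0.96433.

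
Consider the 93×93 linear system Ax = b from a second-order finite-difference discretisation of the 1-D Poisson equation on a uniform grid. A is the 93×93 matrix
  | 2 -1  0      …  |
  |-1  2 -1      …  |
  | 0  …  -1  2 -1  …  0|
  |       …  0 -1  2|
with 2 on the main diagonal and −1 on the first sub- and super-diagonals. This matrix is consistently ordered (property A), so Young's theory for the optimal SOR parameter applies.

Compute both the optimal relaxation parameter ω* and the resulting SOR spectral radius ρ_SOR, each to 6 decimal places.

ω* = 1.935331, ρ_SOR = 0.935331

spectrum of D⁻¹(L+U) = {cos(kπ/94) : 1≤k≤93}; ρ_J = cos(π/94) = 0.999442.
√(1 − cos²(π/94)) = sin(π/94) ≈ 0.0334150.
Young: ω* = 2/(1+√(1−ρ_J²)) = 2/(1+0.0334150) = 2/1.0334150 = 1.935331.
ρ_SOR = ω* − 1 ≈ 0.935331.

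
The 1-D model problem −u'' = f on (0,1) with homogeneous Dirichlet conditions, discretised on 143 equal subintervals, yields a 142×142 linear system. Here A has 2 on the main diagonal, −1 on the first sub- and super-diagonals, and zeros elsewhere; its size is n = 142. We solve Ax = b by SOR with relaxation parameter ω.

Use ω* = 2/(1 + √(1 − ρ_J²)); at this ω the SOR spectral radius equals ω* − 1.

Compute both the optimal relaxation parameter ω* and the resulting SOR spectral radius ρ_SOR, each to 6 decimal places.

ω* = 1.957010, ρ_SOR = 0.957010

spectrum of D⁻¹(L+U) = {cos(kπ/143) : 1≤k≤142}; ρ_J = cos(π/143) = 0.999759.
1 − cos²(π/143) = sin²(π/143) ⇒ √(1−ρ_J²) = sin(π/143) = 0.0219674.
Young: ω* = 2/(1+√(1−ρ_J²)) = 2/(1+0.0219674) = 2/1.0219674 = 1.957010.
At ω = 1.957010 every |λ(B_ω)| = ω−1, so ρ_SOR = 0.957010.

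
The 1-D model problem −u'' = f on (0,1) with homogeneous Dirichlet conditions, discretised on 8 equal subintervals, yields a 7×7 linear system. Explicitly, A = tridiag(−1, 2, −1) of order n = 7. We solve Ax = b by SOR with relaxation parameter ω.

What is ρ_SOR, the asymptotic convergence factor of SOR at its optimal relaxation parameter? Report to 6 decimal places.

n=7: λ(B_J) = 1 − λ(A)/2 = cos(kπ/8); k=1 gives ρ_J = 0.923880.
√(1−ρ_J²) simplifies to sin(π/8) = 0.3826834.
Young: ω* = 2/(1+√(1−ρ_J²)) = 2/(1+0.3826834) = 2/1.3826834 = 1.446463.
ρ_SOR = ω* − 1 = 1.446463 − 1 = 0.446463.

ρ_SOR = 0.446463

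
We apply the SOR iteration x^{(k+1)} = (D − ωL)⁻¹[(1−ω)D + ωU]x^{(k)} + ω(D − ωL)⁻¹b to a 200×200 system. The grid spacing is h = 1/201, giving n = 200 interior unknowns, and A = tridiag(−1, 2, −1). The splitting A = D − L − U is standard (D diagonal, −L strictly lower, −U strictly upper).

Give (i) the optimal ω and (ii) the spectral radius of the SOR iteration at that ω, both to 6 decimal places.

ω* = 1.969223, ρ_SOR = 0.969223

B_J for the 200×200 system has eigenvalues cos(kπ/201); ρ_J = cos(π/201) = 0.999878.
√(1−ρ_J²) = |sin(π/201)| = 0.0156292
ω* = 2 / (1 + 0.0156292) = 2 / 1.0156292 ≈ 1.969223.
Hence ρ(B_{ω*}) = 1.969223 − 1 = 0.969223.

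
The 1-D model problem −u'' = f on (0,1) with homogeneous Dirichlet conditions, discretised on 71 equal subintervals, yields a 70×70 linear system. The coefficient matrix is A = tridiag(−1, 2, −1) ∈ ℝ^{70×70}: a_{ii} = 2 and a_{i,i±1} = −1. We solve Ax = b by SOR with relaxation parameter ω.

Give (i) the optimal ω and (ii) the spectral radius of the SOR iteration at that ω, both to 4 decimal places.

ω* = 1.9153, ρ_SOR = 0.9153

With n=70, ρ(Jacobi) = cos(π/71) = 0.9990.
√(1−ρ_J²) = |sin(π/71)| = 0.04423
ω* = 2/(1 + 0.04423) = 2/1.04423 = 1.9153.
At ω = 1.9153 every |λ(B_ω)| = ω−1, so ρ_SOR = 0.9153.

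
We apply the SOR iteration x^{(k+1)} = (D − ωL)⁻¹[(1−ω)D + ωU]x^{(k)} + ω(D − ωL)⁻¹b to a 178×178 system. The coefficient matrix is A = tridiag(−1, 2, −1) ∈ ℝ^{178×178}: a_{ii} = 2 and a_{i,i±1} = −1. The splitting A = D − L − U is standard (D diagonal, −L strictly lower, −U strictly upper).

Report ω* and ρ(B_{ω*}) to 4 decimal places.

ρ_J = max_k |cos(kπ/179)| = cos(π/179) = 0.9998
√(1−ρ_J²) = |sin(π/179)| = 0.01755
Young: ω* = 2/(1+√(1−ρ_J²)) = 2/(1+0.01755) = 2/1.01755 = 1.9655.
ρ_SOR = ω* − 1 = 1.9655 − 1 = 0.9655.

ω* = 1.9655, ρ_SOR = 0.9655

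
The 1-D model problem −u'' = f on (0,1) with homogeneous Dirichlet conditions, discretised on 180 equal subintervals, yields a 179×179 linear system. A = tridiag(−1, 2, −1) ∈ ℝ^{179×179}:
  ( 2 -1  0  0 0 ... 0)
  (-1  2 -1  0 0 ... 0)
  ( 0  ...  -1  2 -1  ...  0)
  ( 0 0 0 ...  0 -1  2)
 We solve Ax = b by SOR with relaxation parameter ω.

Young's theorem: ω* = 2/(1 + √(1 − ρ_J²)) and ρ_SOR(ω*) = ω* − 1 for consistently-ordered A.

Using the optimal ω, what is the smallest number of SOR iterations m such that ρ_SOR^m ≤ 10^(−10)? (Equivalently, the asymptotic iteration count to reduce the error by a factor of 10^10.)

ρ_J = max_k |cos(kπ/180)| = cos(π/180) = 0.9998477
√(1 − cos²(π/180)) = sin(π/180) ≈ 0.0174524.
[ω*] 2 ÷ (1 + 0.0174524) = 2 ÷ 1.0174524 = 1.9656939.
[ρ_SOR] ω* − 1 = 0.9656939.
m ≥ 10·ln10 / (−ln 0.9656939) = 659.609; smallest integer m = 660.

m = 660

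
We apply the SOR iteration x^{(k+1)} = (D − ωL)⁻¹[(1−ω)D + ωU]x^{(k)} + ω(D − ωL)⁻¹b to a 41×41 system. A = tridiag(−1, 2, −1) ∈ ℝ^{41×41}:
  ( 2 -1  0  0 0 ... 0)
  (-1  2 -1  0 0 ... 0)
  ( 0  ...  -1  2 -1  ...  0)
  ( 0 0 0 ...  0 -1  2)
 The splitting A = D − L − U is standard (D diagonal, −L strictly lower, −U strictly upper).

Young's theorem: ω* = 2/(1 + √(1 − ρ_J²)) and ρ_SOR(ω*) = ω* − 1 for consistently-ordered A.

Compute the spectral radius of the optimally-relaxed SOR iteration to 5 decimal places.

[ρ_J] n=41: ρ(B_J) = cos(π/(n+1)) = cos(π/42) = 0.99720.
root = sin(π/42) = 0.074730  (since 1−cos² = sin²).
[ω*] 2 ÷ (1 + 0.074730) = 2 ÷ 1.074730 = 1.86093.
ρ_SOR = ω* − 1 ≈ 0.86093.

ρ_SOR = 0.86093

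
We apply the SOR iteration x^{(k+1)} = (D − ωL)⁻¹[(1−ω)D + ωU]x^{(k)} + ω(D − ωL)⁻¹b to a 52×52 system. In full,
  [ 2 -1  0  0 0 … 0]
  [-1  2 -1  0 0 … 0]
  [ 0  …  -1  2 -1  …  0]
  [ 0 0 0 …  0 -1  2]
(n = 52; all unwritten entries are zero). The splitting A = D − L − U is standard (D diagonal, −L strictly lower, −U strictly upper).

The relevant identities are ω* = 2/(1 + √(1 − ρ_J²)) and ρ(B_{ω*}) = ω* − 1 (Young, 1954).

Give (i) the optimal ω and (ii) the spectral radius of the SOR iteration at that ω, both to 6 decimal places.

ω* = 1.888145, ρ_SOR = 0.888145

B_J for the 52×52 system has eigenvalues cos(kπ/53); ρ_J = cos(π/53) = 0.998244.
√(1−ρ_J²) simplifies to sin(π/53) = 0.0592406.
So ω* = 2/1.0592406 = 1.888145 (Young).
At ω = 1.888145 every |λ(B_ω)| = ω−1, so ρ_SOR = 0.888145.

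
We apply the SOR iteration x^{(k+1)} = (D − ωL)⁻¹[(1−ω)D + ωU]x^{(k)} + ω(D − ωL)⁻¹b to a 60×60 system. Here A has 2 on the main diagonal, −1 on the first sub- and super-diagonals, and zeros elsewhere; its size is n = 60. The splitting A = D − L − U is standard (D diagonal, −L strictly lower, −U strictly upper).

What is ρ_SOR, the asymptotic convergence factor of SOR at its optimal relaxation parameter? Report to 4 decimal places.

With n=60, ρ(Jacobi) = cos(π/61) = 0.9987.
root = sin(π/61) = 0.05148  (since 1−cos² = sin²).
Then 2/(1+√(1−ρ_J²)) = 2/(1+0.05148); ω* = 2/1.05148 = 1.9021.
[ρ_SOR] ω* − 1 = 0.9021.

ρ_SOR = 0.9021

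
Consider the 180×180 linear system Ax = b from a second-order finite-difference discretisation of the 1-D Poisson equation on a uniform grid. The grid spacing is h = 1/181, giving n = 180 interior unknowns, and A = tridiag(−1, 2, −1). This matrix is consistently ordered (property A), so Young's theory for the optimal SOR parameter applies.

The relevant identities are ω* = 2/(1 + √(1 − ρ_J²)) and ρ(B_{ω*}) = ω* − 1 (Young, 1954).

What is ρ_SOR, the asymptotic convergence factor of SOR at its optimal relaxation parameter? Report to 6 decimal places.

spectrum of D⁻¹(L+U) = {cos(kπ/181) : 1≤k≤180}; ρ_J = cos(π/181) = 0.999849.
√(1−ρ_J²) = |sin(π/181)| = 0.0173560
ω* = 2/(1+0.0173560) = 1.965880
ρ_SOR = ω* − 1 ≈ 0.965880.

ρ_SOR = 0.965880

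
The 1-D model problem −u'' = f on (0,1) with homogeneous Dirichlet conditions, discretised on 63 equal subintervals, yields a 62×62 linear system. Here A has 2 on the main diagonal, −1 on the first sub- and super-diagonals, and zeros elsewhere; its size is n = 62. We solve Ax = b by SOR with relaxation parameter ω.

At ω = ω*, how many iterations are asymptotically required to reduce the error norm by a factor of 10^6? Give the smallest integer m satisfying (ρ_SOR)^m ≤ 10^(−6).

spectrum of D⁻¹(L+U) = {cos(kπ/63) : 1≤k≤62}; ρ_J = cos(π/63) = 0.9987569.
√(1 − cos²(π/63)) = sin(π/63) ≈ 0.0498459.
So ω* = 2/1.0498459 = 1.9050415 (Young).
ρ(B_{ω*}) = ω*−1 = 0.9050415
ρ_SOR^m ≤ 10^(−6) ⇔ m ≥ 6·ln10/(−ln 0.9050415) = 13.8155/0.0997745 = 138.467; m = ⌈138.467⌉ = 139.

m = 139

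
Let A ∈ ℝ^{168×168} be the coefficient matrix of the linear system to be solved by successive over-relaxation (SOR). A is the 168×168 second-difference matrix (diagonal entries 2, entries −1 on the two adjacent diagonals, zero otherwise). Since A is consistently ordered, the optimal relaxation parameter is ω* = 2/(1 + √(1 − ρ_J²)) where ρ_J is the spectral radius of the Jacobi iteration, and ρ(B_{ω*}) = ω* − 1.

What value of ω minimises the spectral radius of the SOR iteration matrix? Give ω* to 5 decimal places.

ω* = 1.96350

n=168: λ(B_J) = 1 − λ(A)/2 = cos(kπ/169); k=1 gives ρ_J = 0.99983.
√(1−ρ_J²) = |sin(π/169)| = 0.018588
[ω*] 2 ÷ (1 + 0.018588) = 2 ÷ 1.018588 = 1.96350.
Hence ρ(B_{ω*}) = 1.96350 − 1 = 0.96350.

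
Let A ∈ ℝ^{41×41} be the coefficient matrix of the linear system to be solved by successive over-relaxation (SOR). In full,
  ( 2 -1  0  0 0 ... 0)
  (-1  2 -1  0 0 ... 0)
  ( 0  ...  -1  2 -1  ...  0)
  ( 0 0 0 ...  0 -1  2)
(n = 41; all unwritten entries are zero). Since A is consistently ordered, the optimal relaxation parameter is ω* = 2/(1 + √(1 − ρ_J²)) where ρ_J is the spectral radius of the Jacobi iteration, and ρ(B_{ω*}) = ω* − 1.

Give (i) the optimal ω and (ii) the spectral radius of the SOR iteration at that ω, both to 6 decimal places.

ω* = 1.860932, ρ_SOR = 0.860932

ρ_J = max_k |cos(kπ/42)| = cos(π/42) = 0.997204
√(1−ρ_J²) = |sin(π/42)| = 0.0747301
ω* = 2/(1+0.0747301) = 1.860932
and ρ(B_{ω*}) = 1.860932 − 1 = 0.860932.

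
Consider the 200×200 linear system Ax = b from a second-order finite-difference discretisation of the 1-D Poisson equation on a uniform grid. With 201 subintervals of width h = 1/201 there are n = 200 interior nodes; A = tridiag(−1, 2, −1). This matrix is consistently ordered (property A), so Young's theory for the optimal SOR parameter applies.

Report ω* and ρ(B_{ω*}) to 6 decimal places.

ω* = 1.969223, ρ_SOR = 0.969223

n=200: λ(B_J) = 1 − λ(A)/2 = cos(kπ/201); k=1 gives ρ_J = 0.999878.
1 − cos²(π/201) = sin²(π/201) ⇒ √(1−ρ_J²) = sin(π/201) = 0.0156292.
Then 2/(1+√(1−ρ_J²)) = 2/(1+0.0156292); ω* = 2/1.0156292 = 1.969223.
ρ(B_{ω*}) = ω*−1 = 0.969223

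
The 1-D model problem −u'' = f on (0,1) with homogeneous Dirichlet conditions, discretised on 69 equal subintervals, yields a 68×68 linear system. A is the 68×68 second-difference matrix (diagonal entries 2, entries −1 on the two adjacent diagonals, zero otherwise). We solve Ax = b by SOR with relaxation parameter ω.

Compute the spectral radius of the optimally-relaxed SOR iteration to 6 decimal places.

ρ_SOR = 0.912934

[ρ_J] n=68: ρ(B_J) = cos(π/(n+1)) = cos(π/69) = 0.998964.
√(1 − cos²(π/69)) = sin(π/69) ≈ 0.0455146.
Young: ω* = 2/(1+√(1−ρ_J²)) = 2/(1+0.0455146) = 2/1.0455146 = 1.912934.
ρ_SOR = ω* − 1 = 1.912934 − 1 = 0.912934.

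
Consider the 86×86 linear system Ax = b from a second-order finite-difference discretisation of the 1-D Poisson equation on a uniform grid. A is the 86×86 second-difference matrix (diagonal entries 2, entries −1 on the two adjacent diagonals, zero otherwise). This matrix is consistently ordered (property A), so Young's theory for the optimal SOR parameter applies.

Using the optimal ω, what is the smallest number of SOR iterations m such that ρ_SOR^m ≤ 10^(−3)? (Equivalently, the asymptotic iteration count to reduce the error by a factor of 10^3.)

m = 96

ρ_J = max_k |cos(kπ/87)| = cos(π/87) = 0.9993481
1 − cos²(π/87) = sin²(π/87) ⇒ √(1−ρ_J²) = sin(π/87) = 0.0361024.
[ω*] 2 ÷ (1 + 0.0361024) = 2 ÷ 1.0361024 = 1.9303111.
Hence ρ(B_{ω*}) = 1.9303111 − 1 = 0.9303111.
ρ_SOR^m ≤ 10^(−3) ⇔ m ≥ 3·ln10/(−ln 0.9303111) = 6.90776/0.0722362 = 95.627; m = ⌈95.627⌉ = 96.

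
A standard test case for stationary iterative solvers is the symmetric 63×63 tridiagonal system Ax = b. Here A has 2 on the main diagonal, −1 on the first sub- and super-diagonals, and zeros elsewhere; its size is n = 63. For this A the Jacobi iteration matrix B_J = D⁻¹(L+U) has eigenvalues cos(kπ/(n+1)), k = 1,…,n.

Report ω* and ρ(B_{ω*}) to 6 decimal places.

spectrum of D⁻¹(L+U) = {cos(kπ/64) : 1≤k≤63}; ρ_J = cos(π/64) = 0.998795.
√(1−ρ_J²) = |sin(π/64)| = 0.0490677
ω* = 2/(1+0.0490677) = 1.906455
and ρ(B_{ω*}) = 1.906455 − 1 = 0.906455.

ω* = 1.906455, ρ_SOR = 0.906455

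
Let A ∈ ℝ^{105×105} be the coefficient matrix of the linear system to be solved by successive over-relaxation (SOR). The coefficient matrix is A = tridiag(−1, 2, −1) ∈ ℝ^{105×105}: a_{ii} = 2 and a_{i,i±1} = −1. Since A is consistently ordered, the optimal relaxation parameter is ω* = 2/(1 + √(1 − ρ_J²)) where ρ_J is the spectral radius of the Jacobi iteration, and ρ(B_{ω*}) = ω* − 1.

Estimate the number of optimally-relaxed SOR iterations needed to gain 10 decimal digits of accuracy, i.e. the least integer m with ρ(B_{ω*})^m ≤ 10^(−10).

m = 389

spectrum of D⁻¹(L+U) = {cos(kπ/106) : 1≤k≤105}; ρ_J = cos(π/106) = 0.9995608.
√(1 − cos²(π/106)) = sin(π/106) ≈ 0.0296333.
ω* = 2 / (1 + 0.0296333) = 2 / 1.0296333 ≈ 1.9424391.
ρ(B_{ω*}) = ω*−1 = 0.9424391
ρ_SOR^m ≤ 10^(−10) ⇔ m ≥ 10·ln10/(−ln 0.9424391) = 23.0259/0.059284 = 388.400; m = ⌈388.400⌉ = 389.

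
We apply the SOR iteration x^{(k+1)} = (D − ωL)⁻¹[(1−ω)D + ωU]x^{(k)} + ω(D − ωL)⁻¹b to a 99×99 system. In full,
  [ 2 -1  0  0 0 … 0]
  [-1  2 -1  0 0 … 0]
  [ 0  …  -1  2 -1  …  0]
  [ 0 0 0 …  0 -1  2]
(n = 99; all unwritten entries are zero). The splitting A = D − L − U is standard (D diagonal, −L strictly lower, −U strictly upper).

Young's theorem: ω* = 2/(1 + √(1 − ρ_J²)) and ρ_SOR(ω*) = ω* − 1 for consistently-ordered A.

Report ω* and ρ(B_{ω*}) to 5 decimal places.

n=99: λ(B_J) = 1 − λ(A)/2 = cos(kπ/100); k=1 gives ρ_J = 0.99951.
root = sin(π/100) = 0.031411  (since 1−cos² = sin²).
ω* = 2/(1+0.031411) = 1.93909
and ρ(B_{ω*}) = 1.93909 − 1 = 0.93909.

ω* = 1.93909, ρ_SOR = 0.93909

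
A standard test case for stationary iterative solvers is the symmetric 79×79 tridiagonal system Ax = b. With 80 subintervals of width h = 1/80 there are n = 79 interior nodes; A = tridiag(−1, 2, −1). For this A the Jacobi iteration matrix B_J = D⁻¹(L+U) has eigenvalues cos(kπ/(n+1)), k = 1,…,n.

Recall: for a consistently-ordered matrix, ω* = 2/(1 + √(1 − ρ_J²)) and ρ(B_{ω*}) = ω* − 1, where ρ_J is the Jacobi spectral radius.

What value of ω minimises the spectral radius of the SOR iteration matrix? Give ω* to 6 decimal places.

B_J for the 79×79 system has eigenvalues cos(kπ/80); ρ_J = cos(π/80) = 0.999229.
√(1−ρ_J²) = |sin(π/80)| = 0.0392598
ω* = 2/(1 + 0.0392598) = 2/1.0392598 = 1.924447.
ρ_SOR = ω* − 1 = 1.924447 − 1 = 0.924447.

ω* = 1.924447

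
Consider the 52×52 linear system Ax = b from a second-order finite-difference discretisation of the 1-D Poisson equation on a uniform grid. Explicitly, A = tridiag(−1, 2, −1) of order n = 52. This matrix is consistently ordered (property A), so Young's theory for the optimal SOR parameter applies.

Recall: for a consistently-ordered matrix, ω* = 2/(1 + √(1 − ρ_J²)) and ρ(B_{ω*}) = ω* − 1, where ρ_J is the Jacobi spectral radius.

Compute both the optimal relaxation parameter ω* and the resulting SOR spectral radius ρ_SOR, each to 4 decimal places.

ω* = 1.8881, ρ_SOR = 0.8881

½·tridiag(1,0,1) at n=52: λ_k = cos(kπ/53); max |λ| at k=1 ⇒ ρ_J = cos(π/53) ≈ 0.9982.
√(1 − cos²(π/53)) = sin(π/53) ≈ 0.05924.
ω* = 2 / (1 + 0.05924) = 2 / 1.05924 ≈ 1.8881.
[ρ_SOR] ω* − 1 = 0.8881.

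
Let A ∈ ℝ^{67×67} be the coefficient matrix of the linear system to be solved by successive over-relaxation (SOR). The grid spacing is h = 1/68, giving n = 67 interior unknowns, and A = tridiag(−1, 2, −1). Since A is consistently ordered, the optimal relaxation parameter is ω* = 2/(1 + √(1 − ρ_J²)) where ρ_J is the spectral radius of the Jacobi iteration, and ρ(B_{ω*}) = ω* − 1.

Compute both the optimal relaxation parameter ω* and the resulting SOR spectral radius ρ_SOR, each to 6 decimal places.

ρ_J = max_k |cos(kπ/68)| = cos(π/68) = 0.998933
1 − cos²(π/68) = sin²(π/68) ⇒ √(1−ρ_J²) = sin(π/68) = 0.0461835.
ω* = 2/(1 + 0.0461835) = 2/1.0461835 = 1.911711.
ρ_SOR = ω* − 1 ≈ 0.911711.

ω* = 1.911711, ρ_SOR = 0.911711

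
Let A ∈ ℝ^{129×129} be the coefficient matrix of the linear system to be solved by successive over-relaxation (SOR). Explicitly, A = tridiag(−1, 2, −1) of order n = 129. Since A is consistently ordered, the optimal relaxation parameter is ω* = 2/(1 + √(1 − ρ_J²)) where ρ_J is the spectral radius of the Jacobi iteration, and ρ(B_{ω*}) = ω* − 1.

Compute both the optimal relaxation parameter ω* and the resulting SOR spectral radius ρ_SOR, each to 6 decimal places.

spectrum of D⁻¹(L+U) = {cos(kπ/130) : 1≤k≤129}; ρ_J = cos(π/130) = 0.999708.
root = sin(π/130) = 0.0241637  (since 1−cos² = sin²).
Then 2/(1+√(1−ρ_J²)) = 2/(1+0.0241637); ω* = 2/1.0241637 = 1.952813.
ρ_SOR = ω* − 1 ≈ 0.952813.

ω* = 1.952813, ρ_SOR = 0.952813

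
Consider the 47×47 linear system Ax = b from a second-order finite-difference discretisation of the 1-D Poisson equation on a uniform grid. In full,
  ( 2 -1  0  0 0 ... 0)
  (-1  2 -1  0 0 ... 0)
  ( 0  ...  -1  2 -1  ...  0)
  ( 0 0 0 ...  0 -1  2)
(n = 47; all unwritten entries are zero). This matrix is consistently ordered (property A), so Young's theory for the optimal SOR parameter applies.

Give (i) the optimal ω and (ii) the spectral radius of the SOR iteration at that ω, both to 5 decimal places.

spectrum of D⁻¹(L+U) = {cos(kπ/48) : 1≤k≤47}; ρ_J = cos(π/48) = 0.99786.
root = sin(π/48) = 0.065403  (since 1−cos² = sin²).
ω* = 2/(1+0.065403) = 1.87722
[ρ_SOR] ω* − 1 = 0.87722.

ω* = 1.87722, ρ_SOR = 0.87722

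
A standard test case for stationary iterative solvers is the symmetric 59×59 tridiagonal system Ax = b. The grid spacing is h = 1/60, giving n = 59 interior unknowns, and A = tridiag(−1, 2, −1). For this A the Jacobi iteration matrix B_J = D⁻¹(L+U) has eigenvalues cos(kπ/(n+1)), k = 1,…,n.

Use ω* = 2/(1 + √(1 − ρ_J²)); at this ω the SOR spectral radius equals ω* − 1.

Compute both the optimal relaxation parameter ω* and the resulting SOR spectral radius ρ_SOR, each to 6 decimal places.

ω* = 1.900534, ρ_SOR = 0.900534

ρ_J = max_k |cos(kπ/60)| = cos(π/60) = 0.998630
√(1 − cos²(π/60)) = sin(π/60) ≈ 0.0523360.
ω* = 2 / (1 + 0.0523360) = 2 / 1.0523360 ≈ 1.900534.
At ω = 1.900534 every |λ(B_ω)| = ω−1, so ρ_SOR = 0.900534.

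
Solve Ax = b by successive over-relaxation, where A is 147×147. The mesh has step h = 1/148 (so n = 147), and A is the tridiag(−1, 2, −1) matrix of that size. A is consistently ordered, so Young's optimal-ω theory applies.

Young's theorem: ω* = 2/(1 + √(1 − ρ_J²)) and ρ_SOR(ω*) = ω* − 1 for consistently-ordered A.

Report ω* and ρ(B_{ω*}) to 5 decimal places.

ω* = 1.95843, ρ_SOR = 0.95843

With n=147, ρ(Jacobi) = cos(π/148) = 0.99977.
1 − cos²(π/148) = sin²(π/148) ⇒ √(1−ρ_J²) = sin(π/148) = 0.021225.
Then 2/(1+√(1−ρ_J²)) = 2/(1+0.021225); ω* = 2/1.021225 = 1.95843.
Hence ρ(B_{ω*}) = 1.95843 − 1 = 0.95843.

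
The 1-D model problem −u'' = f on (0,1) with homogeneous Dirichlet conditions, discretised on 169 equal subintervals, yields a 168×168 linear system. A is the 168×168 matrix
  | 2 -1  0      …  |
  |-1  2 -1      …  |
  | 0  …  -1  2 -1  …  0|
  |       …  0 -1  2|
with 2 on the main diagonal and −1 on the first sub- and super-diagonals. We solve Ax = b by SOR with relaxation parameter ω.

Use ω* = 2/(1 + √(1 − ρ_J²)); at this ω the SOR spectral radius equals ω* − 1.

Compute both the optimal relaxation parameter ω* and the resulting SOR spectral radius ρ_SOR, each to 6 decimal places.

spectrum of D⁻¹(L+U) = {cos(kπ/169) : 1≤k≤168}; ρ_J = cos(π/169) = 0.999827.
√(1−ρ_J²) simplifies to sin(π/169) = 0.0185882.
ω* = 2/(1+0.0185882) = 1.963502
At ω = 1.963502 every |λ(B_ω)| = ω−1, so ρ_SOR = 0.963502.

ω* = 1.963502, ρ_SOR = 0.963502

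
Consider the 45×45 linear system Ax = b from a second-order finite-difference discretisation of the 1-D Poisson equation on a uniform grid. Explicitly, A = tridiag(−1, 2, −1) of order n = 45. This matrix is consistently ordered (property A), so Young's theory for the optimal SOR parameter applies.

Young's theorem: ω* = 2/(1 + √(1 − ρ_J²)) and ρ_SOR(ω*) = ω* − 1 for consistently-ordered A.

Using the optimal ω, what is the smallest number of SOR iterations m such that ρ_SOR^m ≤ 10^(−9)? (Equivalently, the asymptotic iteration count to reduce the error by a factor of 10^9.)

m = 152

spectrum of D⁻¹(L+U) = {cos(kπ/46) : 1≤k≤45}; ρ_J = cos(π/46) = 0.9976688.
√(1 − cos²(π/46)) = sin(π/46) ≈ 0.0682424.
Young: ω* = 2/(1+√(1−ρ_J²)) = 2/(1+0.0682424) = 2/1.0682424 = 1.8722342.
Hence ρ(B_{ω*}) = 1.8722342 − 1 = 0.8722342.
(0.8722342)^m ≤ 10^{−9}  ⇒  m·ln(0.8722342) ≤ −9·ln10  ⇒  m ≥ 151.600  ⇒  m = 152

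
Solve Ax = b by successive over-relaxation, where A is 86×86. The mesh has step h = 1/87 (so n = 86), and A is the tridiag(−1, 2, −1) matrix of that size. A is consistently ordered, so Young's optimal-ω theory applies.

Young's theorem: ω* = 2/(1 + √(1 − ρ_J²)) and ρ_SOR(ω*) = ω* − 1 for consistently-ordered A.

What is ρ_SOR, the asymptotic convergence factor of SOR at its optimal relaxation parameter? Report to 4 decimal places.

n=86: λ(B_J) = 1 − λ(A)/2 = cos(kπ/87); k=1 gives ρ_J = 0.9993.
√(1−ρ_J²) = |sin(π/87)| = 0.03610
Then 2/(1+√(1−ρ_J²)) = 2/(1+0.03610); ω* = 2/1.03610 = 1.9303.
and ρ(B_{ω*}) = 1.9303 − 1 = 0.9303.

ρ_SOR = 0.9303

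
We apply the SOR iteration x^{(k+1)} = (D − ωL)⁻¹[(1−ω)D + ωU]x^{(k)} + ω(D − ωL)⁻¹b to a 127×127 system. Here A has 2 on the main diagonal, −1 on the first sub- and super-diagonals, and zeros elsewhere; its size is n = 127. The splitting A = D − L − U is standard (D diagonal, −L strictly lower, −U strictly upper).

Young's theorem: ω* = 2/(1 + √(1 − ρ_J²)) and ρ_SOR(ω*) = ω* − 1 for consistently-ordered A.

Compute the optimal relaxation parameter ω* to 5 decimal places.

ω* = 1.95209

½·tridiag(1,0,1) at n=127: λ_k = cos(kπ/128); max |λ| at k=1 ⇒ ρ_J = cos(π/128) ≈ 0.99970.
√(1−ρ_J²) simplifies to sin(π/128) = 0.024541.
ω* = 2/(1+0.024541) = 1.95209
and ρ(B_{ω*}) = 1.95209 − 1 = 0.95209.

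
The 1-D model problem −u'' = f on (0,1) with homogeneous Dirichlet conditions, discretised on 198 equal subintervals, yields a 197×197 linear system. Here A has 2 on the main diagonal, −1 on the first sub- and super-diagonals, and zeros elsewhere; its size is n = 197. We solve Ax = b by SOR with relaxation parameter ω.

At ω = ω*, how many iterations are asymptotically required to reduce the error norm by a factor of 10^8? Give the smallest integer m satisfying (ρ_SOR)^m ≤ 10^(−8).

[ρ_J] n=197: ρ(B_J) = cos(π/(n+1)) = cos(π/198) = 0.9998741.
√(1−ρ_J²) simplifies to sin(π/198) = 0.0158660.
Then 2/(1+√(1−ρ_J²)) = 2/(1+0.0158660); ω* = 2/1.0158660 = 1.9687636.
At ω = 1.9687636 every |λ(B_ω)| = ω−1, so ρ_SOR = 0.9687636.
(0.9687636)^m ≤ 10^{−8}  ⇒  m·ln(0.9687636) ≤ −8·ln10  ⇒  m ≥ 580.459  ⇒  m = 581

m = 581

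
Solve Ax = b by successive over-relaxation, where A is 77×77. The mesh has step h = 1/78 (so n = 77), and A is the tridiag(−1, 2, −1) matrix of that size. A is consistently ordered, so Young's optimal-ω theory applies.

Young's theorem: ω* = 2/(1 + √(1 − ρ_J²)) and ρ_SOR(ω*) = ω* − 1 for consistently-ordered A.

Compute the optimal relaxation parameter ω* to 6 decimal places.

ω* = 1.922585

spectrum of D⁻¹(L+U) = {cos(kπ/78) : 1≤k≤77}; ρ_J = cos(π/78) = 0.999189.
√(1−ρ_J²) = |sin(π/78)| = 0.0402659
[ω*] 2 ÷ (1 + 0.0402659) = 2 ÷ 1.0402659 = 1.922585.
ρ_SOR = ω* − 1 ≈ 0.922585.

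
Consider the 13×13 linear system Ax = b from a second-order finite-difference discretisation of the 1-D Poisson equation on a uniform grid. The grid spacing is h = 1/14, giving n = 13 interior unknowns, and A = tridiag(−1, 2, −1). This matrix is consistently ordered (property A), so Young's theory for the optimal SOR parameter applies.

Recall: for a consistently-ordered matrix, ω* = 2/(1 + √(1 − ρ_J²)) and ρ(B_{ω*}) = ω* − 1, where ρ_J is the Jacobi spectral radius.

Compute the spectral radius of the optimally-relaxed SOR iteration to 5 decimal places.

ρ_SOR = 0.63596

ρ_J = max_k |cos(kπ/14)| = cos(π/14) = 0.97493
√(1−ρ_J²) = |sin(π/14)| = 0.222521
ω* = 2/(1+0.222521) = 1.63596
and ρ(B_{ω*}) = 1.63596 − 1 = 0.63596.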